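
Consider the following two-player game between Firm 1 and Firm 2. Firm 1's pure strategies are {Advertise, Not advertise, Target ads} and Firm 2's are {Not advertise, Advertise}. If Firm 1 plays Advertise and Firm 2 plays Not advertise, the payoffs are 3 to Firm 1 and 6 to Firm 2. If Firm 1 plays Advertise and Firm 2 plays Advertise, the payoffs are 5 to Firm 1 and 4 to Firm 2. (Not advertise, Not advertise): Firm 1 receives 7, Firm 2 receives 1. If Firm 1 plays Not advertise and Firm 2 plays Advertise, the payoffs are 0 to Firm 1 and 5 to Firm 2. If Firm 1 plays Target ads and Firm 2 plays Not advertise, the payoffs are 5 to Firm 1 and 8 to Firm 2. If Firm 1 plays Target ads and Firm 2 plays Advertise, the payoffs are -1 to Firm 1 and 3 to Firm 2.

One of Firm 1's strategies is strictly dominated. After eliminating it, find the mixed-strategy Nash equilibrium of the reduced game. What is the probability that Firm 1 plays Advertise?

Firm 1's strategy Target ads is strictly dominated by Not advertise: 7 > 5 and 0 > -1. Eliminate Target ads.
Firm 1's mix must leave Firm 2 indifferent between Not advertise and Advertise.
  Firm 2's expected payoff from Not advertise: p·6 + (1−p)·1 = 5p + 1
  Firm 2's expected payoff from Advertise: p·4 + (1−p)·5 = -p + 5
  5p + 1 = -p + 5  ⇒  6p = 4  ⇒  p = 2/3.

p = 2/3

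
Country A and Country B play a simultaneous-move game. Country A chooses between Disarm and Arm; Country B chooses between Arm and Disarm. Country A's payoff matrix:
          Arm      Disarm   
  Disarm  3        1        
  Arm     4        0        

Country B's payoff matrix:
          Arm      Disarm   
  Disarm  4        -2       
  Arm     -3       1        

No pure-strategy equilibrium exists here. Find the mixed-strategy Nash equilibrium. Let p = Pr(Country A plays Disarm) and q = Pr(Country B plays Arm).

In a mixed equilibrium Country B is indifferent between Arm and Disarm; this condition fixes p.
  Country B's expected payoff from Arm: p·4 + (1−p)·(-3) = 7p - 3
  Country B's expected payoff from Disarm: p·(-2) + (1−p)·1 = -3p + 1
  7p - 3 = -3p + 1  ⇒  10p = 4  ⇒  p = 2/5.
Set Country A's expected payoff from Disarm equal to that from Arm:
  Country A's payoff to Disarm: q·3 + (1−q)·1 = 2q + 1
  Country A's payoff to Arm: q·4 + (1−q)·0 = 4q
  2q + 1 = 4q  ⇒  -2q = -1  ⇒  q = 1/2.

p = 2/5, q = 1/2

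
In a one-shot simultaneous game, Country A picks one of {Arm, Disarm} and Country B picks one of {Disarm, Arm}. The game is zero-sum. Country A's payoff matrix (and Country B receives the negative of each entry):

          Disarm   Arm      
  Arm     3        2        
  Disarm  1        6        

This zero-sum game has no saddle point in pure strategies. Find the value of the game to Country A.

Country A's indifference between Arm and Disarm determines Country B's mixing probability q:
  Country A's expected payoff from Arm: q·3 + (1−q)·2 = q + 2
  Country A's expected payoff from Disarm: q·1 + (1−q)·6 = -5q + 6
  q + 2 = -5q + 6  ⇒  6q = 4  ⇒  q = 2/3.
The value is Country A's expected payoff against this mix (using Arm): (2/3)·3 + (1/3)·2 = 8/3.

v = 8/3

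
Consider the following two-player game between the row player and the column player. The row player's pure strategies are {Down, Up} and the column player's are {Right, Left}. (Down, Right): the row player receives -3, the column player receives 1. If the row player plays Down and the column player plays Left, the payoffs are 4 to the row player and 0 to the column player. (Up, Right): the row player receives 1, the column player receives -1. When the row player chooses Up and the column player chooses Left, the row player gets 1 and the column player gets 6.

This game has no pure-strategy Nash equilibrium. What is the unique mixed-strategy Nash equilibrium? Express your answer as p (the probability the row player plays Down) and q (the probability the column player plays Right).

In a mixed equilibrium the column player is indifferent between Right and Left; this condition fixes p.
  the column player's expected payoff from Right: p·1 + (1−p)·(-1) = 2p - 1
  the column player's expected payoff from Left: p·0 + (1−p)·6 = -6p + 6
  2p - 1 = -6p + 6  ⇒  8p = 7  ⇒  p = 7/8.
For the row player to be willing to mix, the row player must be indifferent between Down and Up, which pins down the column player's mix.
  the row player's payoff to Down: q·(-3) + (1−q)·4 = -7q + 4
  the row player's payoff to Up: q·1 + (1−q)·1 = 1
  -7q + 4 = 1  ⇒  -7q = -3  ⇒  q = 3/7.

p = 7/8, q = 3/7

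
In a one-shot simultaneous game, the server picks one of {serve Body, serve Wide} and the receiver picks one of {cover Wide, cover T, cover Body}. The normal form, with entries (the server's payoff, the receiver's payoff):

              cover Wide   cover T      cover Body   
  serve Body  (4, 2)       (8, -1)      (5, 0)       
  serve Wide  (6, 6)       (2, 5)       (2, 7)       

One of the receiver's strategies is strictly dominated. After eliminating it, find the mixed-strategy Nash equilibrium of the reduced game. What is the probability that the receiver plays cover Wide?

q = 3/5

The receiver's strategy cover T is strictly dominated by cover Body: 0 > -1 and 7 > 5. Eliminate cover T.
In a mixed equilibrium the server is indifferent between serve Body and serve Wide; this condition fixes q.
  the server's expected payoff from serve Body: q·4 + (1−q)·5 = -q + 5
  the server's expected payoff from serve Wide: q·6 + (1−q)·2 = 4q + 2
  -q + 5 = 4q + 2  ⇒  -5q = -3  ⇒  q = 3/5.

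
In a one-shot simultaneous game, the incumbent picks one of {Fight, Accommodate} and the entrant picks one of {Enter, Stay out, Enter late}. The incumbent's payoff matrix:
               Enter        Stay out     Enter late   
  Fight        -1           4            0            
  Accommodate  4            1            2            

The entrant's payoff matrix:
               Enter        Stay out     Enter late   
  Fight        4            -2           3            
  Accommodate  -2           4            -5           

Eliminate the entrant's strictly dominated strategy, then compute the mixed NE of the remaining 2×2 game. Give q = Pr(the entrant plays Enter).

q = 3/8

The entrant's strategy Enter late is strictly dominated by Enter: 4 > 3 and -2 > -5. Eliminate Enter late.
Set the incumbent's expected payoff from Fight equal to that from Accommodate:
  the incumbent's expected payoff from Fight: q·(-1) + (1−q)·4 = -5q + 4
  the incumbent's expected payoff from Accommodate: q·4 + (1−q)·1 = 3q + 1
  -5q + 4 = 3q + 1  ⇒  -8q = -3  ⇒  q = 3/8.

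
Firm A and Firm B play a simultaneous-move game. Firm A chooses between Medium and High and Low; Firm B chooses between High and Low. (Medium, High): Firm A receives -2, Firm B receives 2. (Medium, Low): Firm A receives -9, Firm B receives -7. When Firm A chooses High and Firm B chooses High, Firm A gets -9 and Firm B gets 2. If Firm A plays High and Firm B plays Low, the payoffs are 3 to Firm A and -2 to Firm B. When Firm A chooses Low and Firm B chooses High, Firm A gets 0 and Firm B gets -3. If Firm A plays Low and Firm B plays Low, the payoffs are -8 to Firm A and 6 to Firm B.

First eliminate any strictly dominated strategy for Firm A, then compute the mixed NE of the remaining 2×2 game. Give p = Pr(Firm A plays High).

p = 9/13

Firm A's strategy Medium is strictly dominated by Low: 0 > -2 and -8 > -9. Eliminate Medium.
Firm A's mix must leave Firm B indifferent between High and Low.
  Firm B's expected payoff from High: p·2 + (1−p)·(-3) = 5p - 3
  Firm B's expected payoff from Low: p·(-2) + (1−p)·6 = -8p + 6
  5p - 3 = -8p + 6  ⇒  13p = 9  ⇒  p = 9/13.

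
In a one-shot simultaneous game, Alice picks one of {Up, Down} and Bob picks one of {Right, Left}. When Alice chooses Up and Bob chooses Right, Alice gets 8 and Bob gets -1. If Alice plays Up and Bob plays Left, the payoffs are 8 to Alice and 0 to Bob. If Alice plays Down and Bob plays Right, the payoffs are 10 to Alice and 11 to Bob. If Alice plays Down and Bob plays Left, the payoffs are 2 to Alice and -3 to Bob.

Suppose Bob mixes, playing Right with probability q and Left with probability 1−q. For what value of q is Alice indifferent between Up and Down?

q = 3/4

For Alice to be willing to mix, Alice must be indifferent between Up and Down, which pins down Bob's mix.
  Alice's expected payoff from Up: q·8 + (1−q)·8 = 8
  Alice's expected payoff from Down: q·10 + (1−q)·2 = 8q + 2
  8 = 8q + 2  ⇒  -8q = -6  ⇒  q = 3/4.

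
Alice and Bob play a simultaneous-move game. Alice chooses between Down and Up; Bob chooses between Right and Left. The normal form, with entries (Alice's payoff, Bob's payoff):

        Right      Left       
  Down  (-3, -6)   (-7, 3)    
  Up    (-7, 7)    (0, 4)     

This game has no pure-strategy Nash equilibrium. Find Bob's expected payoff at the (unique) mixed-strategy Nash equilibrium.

Alice's mix must leave Bob indifferent between Right and Left.
  Bob's payoff from Right: p·(-6) + (1−p)·7 = -13p + 7
  Bob's payoff from Left: p·3 + (1−p)·4 = -p + 4
  -13p + 7 = -p + 4  ⇒  -12p = -3  ⇒  p = 1/4.
At equilibrium Bob is indifferent across columns, so Bob's payoff equals the payoff from Right: (1/4)·(-6) + (3/4)·7 = 15/4.

15/4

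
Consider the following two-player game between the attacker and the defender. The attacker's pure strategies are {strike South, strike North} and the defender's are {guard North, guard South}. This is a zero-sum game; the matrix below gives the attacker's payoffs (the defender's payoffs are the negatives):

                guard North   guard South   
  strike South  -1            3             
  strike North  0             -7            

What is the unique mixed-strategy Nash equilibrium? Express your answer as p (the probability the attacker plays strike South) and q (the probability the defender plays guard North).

The defender's indifference between guard North and guard South determines the attacker's mixing probability p:
  the defender's payoff to guard North: p·1 + (1−p)·0 = p
  the defender's payoff to guard South: p·(-3) + (1−p)·7 = -10p + 7
  p = -10p + 7  ⇒  11p = 7  ⇒  p = 7/11.
The attacker's indifference between strike South and strike North determines the defender's mixing probability q:
  the attacker's payoff from strike South: q·(-1) + (1−q)·3 = -4q + 3
  the attacker's payoff from strike North: q·0 + (1−q)·(-7) = 7q - 7
  -4q + 3 = 7q - 7  ⇒  -11q = -10  ⇒  q = 10/11.

p = 7/11, q = 10/11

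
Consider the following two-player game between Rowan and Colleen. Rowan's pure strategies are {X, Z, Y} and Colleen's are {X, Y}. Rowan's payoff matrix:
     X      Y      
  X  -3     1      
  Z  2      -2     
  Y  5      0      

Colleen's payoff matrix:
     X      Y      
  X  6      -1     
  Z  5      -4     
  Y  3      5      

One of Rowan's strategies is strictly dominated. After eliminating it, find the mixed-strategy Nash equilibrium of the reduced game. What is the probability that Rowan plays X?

Rowan's strategy Z is strictly dominated by Y: 5 > 2 and 0 > -2. Eliminate Z.
Rowan's mix must leave Colleen indifferent between X and Y.
  Colleen's payoff to X: p·6 + (1−p)·3 = 3p + 3
  Colleen's payoff to Y: p·(-1) + (1−p)·5 = -6p + 5
  3p + 3 = -6p + 5  ⇒  9p = 2  ⇒  p = 2/9.

p = 2/9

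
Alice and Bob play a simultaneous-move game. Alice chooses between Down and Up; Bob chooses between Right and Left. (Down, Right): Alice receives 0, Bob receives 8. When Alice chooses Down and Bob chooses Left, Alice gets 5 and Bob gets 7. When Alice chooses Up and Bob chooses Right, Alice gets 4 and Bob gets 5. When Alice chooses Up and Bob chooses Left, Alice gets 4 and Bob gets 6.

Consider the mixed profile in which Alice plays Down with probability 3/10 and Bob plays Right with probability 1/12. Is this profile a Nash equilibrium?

No

Given Alice's mix p = 3/10, Bob's payoff from Right is 59/10 but from Left is 63/10. Bob strictly prefers Left, so Bob would not mix.
So the proposed profile is not a Nash equilibrium.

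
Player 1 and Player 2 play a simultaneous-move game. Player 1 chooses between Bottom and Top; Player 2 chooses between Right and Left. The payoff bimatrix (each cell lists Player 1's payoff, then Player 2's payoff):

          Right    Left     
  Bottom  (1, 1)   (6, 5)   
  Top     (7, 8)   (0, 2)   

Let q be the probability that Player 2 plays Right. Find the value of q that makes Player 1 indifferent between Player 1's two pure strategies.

Player 2's mix must leave Player 1 indifferent between Bottom and Top.
  Player 1's payoff to Bottom: q·1 + (1−q)·6 = -5q + 6
  Player 1's payoff to Top: q·7 + (1−q)·0 = 7q
  -5q + 6 = 7q  ⇒  -12q = -6  ⇒  q = 1/2.

q = 1/2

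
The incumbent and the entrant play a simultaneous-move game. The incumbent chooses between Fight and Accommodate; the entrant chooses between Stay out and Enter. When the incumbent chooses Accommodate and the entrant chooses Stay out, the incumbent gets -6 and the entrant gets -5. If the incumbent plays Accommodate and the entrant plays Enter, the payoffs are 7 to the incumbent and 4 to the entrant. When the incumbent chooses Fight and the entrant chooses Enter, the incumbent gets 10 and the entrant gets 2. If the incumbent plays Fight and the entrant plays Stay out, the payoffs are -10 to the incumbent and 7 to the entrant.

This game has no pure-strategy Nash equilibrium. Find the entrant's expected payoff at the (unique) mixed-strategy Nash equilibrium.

Set the entrant's expected payoff from Stay out equal to that from Enter:
  the entrant's payoff from Stay out: p·7 + (1−p)·(-5) = 12p - 5
  the entrant's payoff from Enter: p·2 + (1−p)·4 = -2p + 4
  12p - 5 = -2p + 4  ⇒  14p = 9  ⇒  p = 9/14.
At equilibrium the entrant is indifferent across columns, so the entrant's payoff equals the payoff from Stay out: (9/14)·7 + (5/14)·(-5) = 19/7.

19/7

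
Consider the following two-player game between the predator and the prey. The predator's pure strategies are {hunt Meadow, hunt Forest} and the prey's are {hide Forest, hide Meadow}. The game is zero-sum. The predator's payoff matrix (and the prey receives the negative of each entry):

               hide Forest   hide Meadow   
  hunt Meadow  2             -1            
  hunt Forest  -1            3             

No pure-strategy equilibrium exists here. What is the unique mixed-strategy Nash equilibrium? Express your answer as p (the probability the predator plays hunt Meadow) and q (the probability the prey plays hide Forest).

p = 4/7, q = 4/7

The prey's indifference between hide Forest and hide Meadow determines the predator's mixing probability p:
  the prey's expected payoff from hide Forest: p·(-2) + (1−p)·1 = -3p + 1
  the prey's expected payoff from hide Meadow: p·1 + (1−p)·(-3) = 4p - 3
  -3p + 1 = 4p - 3  ⇒  -7p = -4  ⇒  p = 4/7.
The predator's indifference between hunt Meadow and hunt Forest determines the prey's mixing probability q:
  the predator's payoff to hunt Meadow: q·2 + (1−q)·(-1) = 3q - 1
  the predator's payoff to hunt Forest: q·(-1) + (1−q)·3 = -4q + 3
  3q - 1 = -4q + 3  ⇒  7q = 4  ⇒  q = 4/7.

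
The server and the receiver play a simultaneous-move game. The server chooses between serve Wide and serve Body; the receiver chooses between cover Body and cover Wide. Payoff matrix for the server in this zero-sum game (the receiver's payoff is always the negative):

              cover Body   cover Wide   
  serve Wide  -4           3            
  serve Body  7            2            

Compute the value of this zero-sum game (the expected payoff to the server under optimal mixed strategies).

v = 29/12

The receiver's mix must leave the server indifferent between serve Wide and serve Body.
  the server's payoff from serve Wide: q·(-4) + (1−q)·3 = -7q + 3
  the server's payoff from serve Body: q·7 + (1−q)·2 = 5q + 2
  -7q + 3 = 5q + 2  ⇒  -12q = -1  ⇒  q = 1/12.
The value is the server's expected payoff against this mix (using serve Wide): (1/12)·(-4) + (11/12)·3 = 29/12.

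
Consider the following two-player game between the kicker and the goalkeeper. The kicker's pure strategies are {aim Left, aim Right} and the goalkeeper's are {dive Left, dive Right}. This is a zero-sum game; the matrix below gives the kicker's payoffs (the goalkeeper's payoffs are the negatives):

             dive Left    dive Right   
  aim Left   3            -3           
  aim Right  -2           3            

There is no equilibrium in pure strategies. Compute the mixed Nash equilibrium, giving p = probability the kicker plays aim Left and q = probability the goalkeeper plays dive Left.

The goalkeeper's indifference between dive Left and dive Right determines the kicker's mixing probability p:
  the goalkeeper's payoff to dive Left: p·(-3) + (1−p)·2 = -5p + 2
  the goalkeeper's payoff to dive Right: p·3 + (1−p)·(-3) = 6p - 3
  -5p + 2 = 6p - 3  ⇒  -11p = -5  ⇒  p = 5/11.
In a mixed equilibrium the kicker is indifferent between aim Left and aim Right; this condition fixes q.
  the kicker's expected payoff from aim Left: q·3 + (1−q)·(-3) = 6q - 3
  the kicker's expected payoff from aim Right: q·(-2) + (1−q)·3 = -5q + 3
  6q - 3 = -5q + 3  ⇒  11q = 6  ⇒  q = 6/11.

p = 5/11, q = 6/11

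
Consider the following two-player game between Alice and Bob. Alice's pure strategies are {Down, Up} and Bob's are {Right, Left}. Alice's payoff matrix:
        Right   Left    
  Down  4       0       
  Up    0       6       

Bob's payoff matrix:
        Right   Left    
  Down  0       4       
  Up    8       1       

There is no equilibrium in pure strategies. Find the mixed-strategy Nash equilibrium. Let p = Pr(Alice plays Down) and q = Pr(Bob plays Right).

p = 7/11, q = 3/5

In a mixed equilibrium Bob is indifferent between Right and Left; this condition fixes p.
  Bob's payoff to Right: p·0 + (1−p)·8 = -8p + 8
  Bob's payoff to Left: p·4 + (1−p)·1 = 3p + 1
  -8p + 8 = 3p + 1  ⇒  -11p = -7  ⇒  p = 7/11.
Bob's mix must leave Alice indifferent between Down and Up.
  Alice's payoff to Down: q·4 + (1−q)·0 = 4q
  Alice's payoff to Up: q·0 + (1−q)·6 = -6q + 6
  4q = -6q + 6  ⇒  10q = 6  ⇒  q = 3/5.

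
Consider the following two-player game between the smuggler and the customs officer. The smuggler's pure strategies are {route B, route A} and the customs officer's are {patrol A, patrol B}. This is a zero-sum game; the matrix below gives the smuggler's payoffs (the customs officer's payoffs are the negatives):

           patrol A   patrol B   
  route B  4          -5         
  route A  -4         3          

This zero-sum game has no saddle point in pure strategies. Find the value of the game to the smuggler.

For the smuggler to be willing to mix, the smuggler must be indifferent between route B and route A, which pins down the customs officer's mix.
  the smuggler's payoff from route B: q·4 + (1−q)·(-5) = 9q - 5
  the smuggler's payoff from route A: q·(-4) + (1−q)·3 = -7q + 3
  9q - 5 = -7q + 3  ⇒  16q = 8  ⇒  q = 1/2.
The value is the smuggler's expected payoff against this mix (using route B): (1/2)·4 + (1/2)·(-5) = -1/2.

v = -1/2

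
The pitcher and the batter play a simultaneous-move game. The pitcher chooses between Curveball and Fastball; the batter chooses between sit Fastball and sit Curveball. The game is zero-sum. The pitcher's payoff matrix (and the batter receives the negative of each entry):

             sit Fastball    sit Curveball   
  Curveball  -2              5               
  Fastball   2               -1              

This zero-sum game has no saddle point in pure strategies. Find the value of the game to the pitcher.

v = 4/5

Set the pitcher's expected payoff from Curveball equal to that from Fastball:
  the pitcher's payoff from Curveball: q·(-2) + (1−q)·5 = -7q + 5
  the pitcher's payoff from Fastball: q·2 + (1−q)·(-1) = 3q - 1
  -7q + 5 = 3q - 1  ⇒  -10q = -6  ⇒  q = 3/5.
The value is the pitcher's expected payoff against this mix (using Curveball): (3/5)·(-2) + (2/5)·5 = 4/5.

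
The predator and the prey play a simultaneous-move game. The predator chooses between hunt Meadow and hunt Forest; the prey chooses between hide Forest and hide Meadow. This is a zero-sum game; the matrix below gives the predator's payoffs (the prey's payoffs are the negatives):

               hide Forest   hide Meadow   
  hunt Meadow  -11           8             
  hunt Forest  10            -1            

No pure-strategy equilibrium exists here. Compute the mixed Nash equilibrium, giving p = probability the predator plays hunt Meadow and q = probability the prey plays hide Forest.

p = 11/30, q = 3/10

The prey's indifference between hide Forest and hide Meadow determines the predator's mixing probability p:
  the prey's payoff from hide Forest: p·11 + (1−p)·(-10) = 21p - 10
  the prey's payoff from hide Meadow: p·(-8) + (1−p)·1 = -9p + 1
  21p - 10 = -9p + 1  ⇒  30p = 11  ⇒  p = 11/30.
In a mixed equilibrium the predator is indifferent between hunt Meadow and hunt Forest; this condition fixes q.
  the predator's expected payoff from hunt Meadow: q·(-11) + (1−q)·8 = -19q + 8
  the predator's expected payoff from hunt Forest: q·10 + (1−q)·(-1) = 11q - 1
  -19q + 8 = 11q - 1  ⇒  -30q = -9  ⇒  q = 3/10.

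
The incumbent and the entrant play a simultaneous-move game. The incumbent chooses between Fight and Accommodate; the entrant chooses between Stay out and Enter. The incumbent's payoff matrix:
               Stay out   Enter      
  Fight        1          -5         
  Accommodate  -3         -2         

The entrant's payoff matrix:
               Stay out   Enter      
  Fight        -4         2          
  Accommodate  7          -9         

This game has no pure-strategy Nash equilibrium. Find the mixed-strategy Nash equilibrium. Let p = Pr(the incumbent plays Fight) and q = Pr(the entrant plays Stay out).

For the entrant to be willing to mix, the entrant must be indifferent between Stay out and Enter, which pins down the incumbent's mix.
  the entrant's expected payoff from Stay out: p·(-4) + (1−p)·7 = -11p + 7
  the entrant's expected payoff from Enter: p·2 + (1−p)·(-9) = 11p - 9
  -11p + 7 = 11p - 9  ⇒  -22p = -16  ⇒  p = 8/11.
The incumbent's indifference between Fight and Accommodate determines the entrant's mixing probability q:
  the incumbent's payoff to Fight: q·1 + (1−q)·(-5) = 6q - 5
  the incumbent's payoff to Accommodate: q·(-3) + (1−q)·(-2) = -q - 2
  6q - 5 = -q - 2  ⇒  7q = 3  ⇒  q = 3/7.

p = 8/11, q = 3/7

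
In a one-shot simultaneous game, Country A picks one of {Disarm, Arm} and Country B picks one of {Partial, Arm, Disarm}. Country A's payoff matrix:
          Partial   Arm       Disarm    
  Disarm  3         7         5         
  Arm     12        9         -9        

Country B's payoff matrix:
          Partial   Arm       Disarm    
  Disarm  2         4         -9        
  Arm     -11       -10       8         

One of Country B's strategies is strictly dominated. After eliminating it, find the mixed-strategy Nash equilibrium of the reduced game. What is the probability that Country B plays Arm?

Country B's strategy Partial is strictly dominated by Arm: 4 > 2 and -10 > -11. Eliminate Partial.
Country B's mix must leave Country A indifferent between Disarm and Arm.
  Country A's payoff from Disarm: q·7 + (1−q)·5 = 2q + 5
  Country A's payoff from Arm: q·9 + (1−q)·(-9) = 18q - 9
  2q + 5 = 18q - 9  ⇒  -16q = -14  ⇒  q = 7/8.

q = 7/8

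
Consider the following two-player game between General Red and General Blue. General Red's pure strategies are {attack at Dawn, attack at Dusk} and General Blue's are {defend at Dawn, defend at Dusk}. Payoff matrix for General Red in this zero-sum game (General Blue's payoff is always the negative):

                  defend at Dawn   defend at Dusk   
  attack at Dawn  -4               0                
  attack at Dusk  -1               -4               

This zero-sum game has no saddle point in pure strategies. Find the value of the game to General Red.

In a mixed equilibrium General Red is indifferent between attack at Dawn and attack at Dusk; this condition fixes q.
  General Red's payoff from attack at Dawn: q·(-4) + (1−q)·0 = -4q
  General Red's payoff from attack at Dusk: q·(-1) + (1−q)·(-4) = 3q - 4
  -4q = 3q - 4  ⇒  -7q = -4  ⇒  q = 4/7.
The value is General Red's expected payoff against this mix (using attack at Dawn): (4/7)·(-4) + (3/7)·0 = -16/7.

v = -16/7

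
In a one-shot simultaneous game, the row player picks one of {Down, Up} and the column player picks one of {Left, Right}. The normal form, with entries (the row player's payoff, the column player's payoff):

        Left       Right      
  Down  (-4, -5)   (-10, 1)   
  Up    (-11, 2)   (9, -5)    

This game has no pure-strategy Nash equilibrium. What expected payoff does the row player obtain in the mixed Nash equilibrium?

The row player's indifference between Down and Up determines the column player's mixing probability q:
  the row player's payoff to Down: q·(-4) + (1−q)·(-10) = 6q - 10
  the row player's payoff to Up: q·(-11) + (1−q)·9 = -20q + 9
  6q - 10 = -20q + 9  ⇒  26q = 19  ⇒  q = 19/26.
At equilibrium the row player is indifferent across rows, so the row player's payoff equals the payoff from Down: (19/26)·(-4) + (7/26)·(-10) = -73/13.

-73/13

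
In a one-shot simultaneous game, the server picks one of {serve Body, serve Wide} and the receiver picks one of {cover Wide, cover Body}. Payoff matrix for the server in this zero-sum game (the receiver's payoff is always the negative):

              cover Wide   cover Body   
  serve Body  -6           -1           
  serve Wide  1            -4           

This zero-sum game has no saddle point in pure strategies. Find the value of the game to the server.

v = -5/2

The server's indifference between serve Body and serve Wide determines the receiver's mixing probability q:
  the server's payoff to serve Body: q·(-6) + (1−q)·(-1) = -5q - 1
  the server's payoff to serve Wide: q·1 + (1−q)·(-4) = 5q - 4
  -5q - 1 = 5q - 4  ⇒  -10q = -3  ⇒  q = 3/10.
The value is the server's expected payoff against this mix (using serve Body): (3/10)·(-6) + (7/10)·(-1) = -5/2.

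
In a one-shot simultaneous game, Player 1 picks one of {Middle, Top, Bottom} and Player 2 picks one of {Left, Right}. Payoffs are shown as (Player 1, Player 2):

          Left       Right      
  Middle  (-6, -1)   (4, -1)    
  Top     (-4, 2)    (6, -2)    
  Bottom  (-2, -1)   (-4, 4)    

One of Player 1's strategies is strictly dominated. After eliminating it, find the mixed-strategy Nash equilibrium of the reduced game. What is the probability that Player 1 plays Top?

Player 1's strategy Middle is strictly dominated by Top: -4 > -6 and 6 > 4. Eliminate Middle.
In a mixed equilibrium Player 2 is indifferent between Left and Right; this condition fixes p.
  Player 2's payoff from Left: p·2 + (1−p)·(-1) = 3p - 1
  Player 2's payoff from Right: p·(-2) + (1−p)·4 = -6p + 4
  3p - 1 = -6p + 4  ⇒  9p = 5  ⇒  p = 5/9.

p = 5/9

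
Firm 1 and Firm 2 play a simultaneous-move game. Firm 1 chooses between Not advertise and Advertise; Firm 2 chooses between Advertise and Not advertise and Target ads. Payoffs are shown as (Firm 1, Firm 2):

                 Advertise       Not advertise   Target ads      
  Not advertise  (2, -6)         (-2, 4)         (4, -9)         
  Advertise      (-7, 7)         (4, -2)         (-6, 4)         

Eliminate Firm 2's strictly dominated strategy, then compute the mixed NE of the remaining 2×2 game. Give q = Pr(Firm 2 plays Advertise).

q = 2/5

Firm 2's strategy Target ads is strictly dominated by Advertise: -6 > -9 and 7 > 4. Eliminate Target ads.
Set Firm 1's expected payoff from Not advertise equal to that from Advertise:
  Firm 1's payoff to Not advertise: q·2 + (1−q)·(-2) = 4q - 2
  Firm 1's payoff to Advertise: q·(-7) + (1−q)·4 = -11q + 4
  4q - 2 = -11q + 4  ⇒  15q = 6  ⇒  q = 2/5.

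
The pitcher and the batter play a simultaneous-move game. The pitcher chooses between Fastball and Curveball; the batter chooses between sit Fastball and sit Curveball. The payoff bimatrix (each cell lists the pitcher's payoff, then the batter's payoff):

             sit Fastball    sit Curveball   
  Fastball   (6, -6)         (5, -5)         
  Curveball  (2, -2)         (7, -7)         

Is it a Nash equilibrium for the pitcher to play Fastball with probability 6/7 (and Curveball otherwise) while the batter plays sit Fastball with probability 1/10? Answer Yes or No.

No

Given the pitcher's mix p = 6/7, the batter's payoff from sit Fastball is -38/7 but from sit Curveball is -37/7. The batter strictly prefers sit Curveball, so the batter would not mix.
So the proposed profile is not a Nash equilibrium.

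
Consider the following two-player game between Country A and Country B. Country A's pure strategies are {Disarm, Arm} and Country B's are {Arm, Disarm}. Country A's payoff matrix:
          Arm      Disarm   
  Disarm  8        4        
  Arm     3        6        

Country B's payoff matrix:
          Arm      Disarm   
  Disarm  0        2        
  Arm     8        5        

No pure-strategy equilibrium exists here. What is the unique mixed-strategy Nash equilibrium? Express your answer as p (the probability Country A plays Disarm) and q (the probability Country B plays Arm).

Country B's indifference between Arm and Disarm determines Country A's mixing probability p:
  Country B's payoff from Arm: p·0 + (1−p)·8 = -8p + 8
  Country B's payoff from Disarm: p·2 + (1−p)·5 = -3p + 5
  -8p + 8 = -3p + 5  ⇒  -5p = -3  ⇒  p = 3/5.
For Country A to be willing to mix, Country A must be indifferent between Disarm and Arm, which pins down Country B's mix.
  Country A's payoff to Disarm: q·8 + (1−q)·4 = 4q + 4
  Country A's payoff to Arm: q·3 + (1−q)·6 = -3q + 6
  4q + 4 = -3q + 6  ⇒  7q = 2  ⇒  q = 2/7.

p = 3/5, q = 2/7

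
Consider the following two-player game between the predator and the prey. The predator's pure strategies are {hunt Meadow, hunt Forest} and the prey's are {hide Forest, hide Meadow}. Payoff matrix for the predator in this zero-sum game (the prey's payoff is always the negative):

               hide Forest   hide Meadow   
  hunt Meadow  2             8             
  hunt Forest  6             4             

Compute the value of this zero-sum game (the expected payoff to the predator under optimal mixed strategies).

The predator's indifference between hunt Meadow and hunt Forest determines the prey's mixing probability q:
  the predator's expected payoff from hunt Meadow: q·2 + (1−q)·8 = -6q + 8
  the predator's expected payoff from hunt Forest: q·6 + (1−q)·4 = 2q + 4
  -6q + 8 = 2q + 4  ⇒  -8q = -4  ⇒  q = 1/2.
The value is the predator's expected payoff against this mix (using hunt Meadow): (1/2)·2 + (1/2)·8 = 5.

v = 5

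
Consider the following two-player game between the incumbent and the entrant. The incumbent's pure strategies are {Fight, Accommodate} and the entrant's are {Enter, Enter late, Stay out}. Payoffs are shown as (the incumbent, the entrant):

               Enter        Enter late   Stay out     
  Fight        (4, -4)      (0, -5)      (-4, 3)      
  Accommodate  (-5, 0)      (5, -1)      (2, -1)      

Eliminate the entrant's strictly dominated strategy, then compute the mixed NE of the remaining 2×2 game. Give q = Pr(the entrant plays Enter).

The entrant's strategy Enter late is strictly dominated by Enter: -4 > -5 and 0 > -1. Eliminate Enter late.
In a mixed equilibrium the incumbent is indifferent between Fight and Accommodate; this condition fixes q.
  the incumbent's expected payoff from Fight: q·4 + (1−q)·(-4) = 8q - 4
  the incumbent's expected payoff from Accommodate: q·(-5) + (1−q)·2 = -7q + 2
  8q - 4 = -7q + 2  ⇒  15q = 6  ⇒  q = 2/5.

q = 2/5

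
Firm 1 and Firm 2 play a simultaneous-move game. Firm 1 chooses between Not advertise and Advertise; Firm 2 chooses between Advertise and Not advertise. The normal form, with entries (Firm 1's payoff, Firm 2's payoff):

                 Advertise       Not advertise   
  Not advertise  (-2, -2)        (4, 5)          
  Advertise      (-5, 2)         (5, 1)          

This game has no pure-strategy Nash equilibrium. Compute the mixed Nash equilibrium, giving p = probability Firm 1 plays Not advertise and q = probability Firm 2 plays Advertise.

Firm 2's indifference between Advertise and Not advertise determines Firm 1's mixing probability p:
  Firm 2's payoff to Advertise: p·(-2) + (1−p)·2 = -4p + 2
  Firm 2's payoff to Not advertise: p·5 + (1−p)·1 = 4p + 1
  -4p + 2 = 4p + 1  ⇒  -8p = -1  ⇒  p = 1/8.
In a mixed equilibrium Firm 1 is indifferent between Not advertise and Advertise; this condition fixes q.
  Firm 1's payoff from Not advertise: q·(-2) + (1−q)·4 = -6q + 4
  Firm 1's payoff from Advertise: q·(-5) + (1−q)·5 = -10q + 5
  -6q + 4 = -10q + 5  ⇒  4q = 1  ⇒  q = 1/4.

p = 1/8, q = 1/4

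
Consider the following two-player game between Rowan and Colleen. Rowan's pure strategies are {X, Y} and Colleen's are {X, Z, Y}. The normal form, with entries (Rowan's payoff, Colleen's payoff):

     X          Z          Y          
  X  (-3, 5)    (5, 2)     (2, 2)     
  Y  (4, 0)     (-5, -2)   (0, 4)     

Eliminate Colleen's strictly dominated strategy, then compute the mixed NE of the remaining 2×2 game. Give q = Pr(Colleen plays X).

q = 2/9

Colleen's strategy Z is strictly dominated by X: 5 > 2 and 0 > -2. Eliminate Z.
Rowan's indifference between X and Y determines Colleen's mixing probability q:
  Rowan's payoff to X: q·(-3) + (1−q)·2 = -5q + 2
  Rowan's payoff to Y: q·4 + (1−q)·0 = 4q
  -5q + 2 = 4q  ⇒  -9q = -2  ⇒  q = 2/9.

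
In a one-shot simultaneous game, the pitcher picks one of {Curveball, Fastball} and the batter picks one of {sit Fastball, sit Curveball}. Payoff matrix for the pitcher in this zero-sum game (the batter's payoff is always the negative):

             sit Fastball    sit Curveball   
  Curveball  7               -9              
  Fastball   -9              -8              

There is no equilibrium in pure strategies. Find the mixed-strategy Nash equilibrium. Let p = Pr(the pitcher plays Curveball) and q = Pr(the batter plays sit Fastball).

The batter's indifference between sit Fastball and sit Curveball determines the pitcher's mixing probability p:
  the batter's payoff to sit Fastball: p·(-7) + (1−p)·9 = -16p + 9
  the batter's payoff to sit Curveball: p·9 + (1−p)·8 = p + 8
  -16p + 9 = p + 8  ⇒  -17p = -1  ⇒  p = 1/17.
In a mixed equilibrium the pitcher is indifferent between Curveball and Fastball; this condition fixes q.
  the pitcher's payoff from Curveball: q·7 + (1−q)·(-9) = 16q - 9
  the pitcher's payoff from Fastball: q·(-9) + (1−q)·(-8) = -q - 8
  16q - 9 = -q - 8  ⇒  17q = 1  ⇒  q = 1/17.

p = 1/17, q = 1/17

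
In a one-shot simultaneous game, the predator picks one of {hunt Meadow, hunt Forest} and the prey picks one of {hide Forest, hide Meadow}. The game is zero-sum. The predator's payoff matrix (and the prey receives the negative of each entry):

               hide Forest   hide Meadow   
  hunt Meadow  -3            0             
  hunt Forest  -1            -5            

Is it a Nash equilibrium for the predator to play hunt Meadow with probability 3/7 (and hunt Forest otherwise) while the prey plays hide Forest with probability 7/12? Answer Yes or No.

No

Given the predator's mix p = 3/7, the prey's payoff from hide Forest is 13/7 but from hide Meadow is 20/7. The prey strictly prefers hide Meadow, so the prey would not mix.
So the proposed profile is not a Nash equilibrium.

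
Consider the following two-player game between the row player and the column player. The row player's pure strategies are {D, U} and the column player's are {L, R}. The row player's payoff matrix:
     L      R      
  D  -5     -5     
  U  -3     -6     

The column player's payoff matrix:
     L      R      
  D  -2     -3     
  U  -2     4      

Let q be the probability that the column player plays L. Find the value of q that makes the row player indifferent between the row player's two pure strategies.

Set the row player's expected payoff from D equal to that from U:
  the row player's payoff to D: q·(-5) + (1−q)·(-5) = -5
  the row player's payoff to U: q·(-3) + (1−q)·(-6) = 3q - 6
  -5 = 3q - 6  ⇒  -3q = -1  ⇒  q = 1/3.

q = 1/3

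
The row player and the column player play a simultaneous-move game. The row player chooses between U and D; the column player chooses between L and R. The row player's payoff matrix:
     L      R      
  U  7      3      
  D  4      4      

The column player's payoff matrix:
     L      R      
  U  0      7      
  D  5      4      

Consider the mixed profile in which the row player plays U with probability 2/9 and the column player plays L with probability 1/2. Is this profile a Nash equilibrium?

Given the row player's mix p = 2/9, the column player's payoff from L is 35/9 but from R is 14/3. The column player strictly prefers R, so the column player would not mix.
So the proposed profile is not a Nash equilibrium.

No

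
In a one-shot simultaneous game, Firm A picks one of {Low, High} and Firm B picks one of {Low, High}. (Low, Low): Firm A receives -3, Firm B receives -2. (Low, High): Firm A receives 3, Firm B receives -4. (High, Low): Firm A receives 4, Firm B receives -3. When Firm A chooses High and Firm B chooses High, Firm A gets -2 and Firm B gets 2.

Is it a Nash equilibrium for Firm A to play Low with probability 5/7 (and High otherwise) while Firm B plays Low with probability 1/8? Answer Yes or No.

No

Given Firm B's mix q = 1/8, Firm A's payoff from Low is 9/4 but from High is -5/4. Firm A strictly prefers Low, so Firm A would not mix.
So the proposed profile is not a Nash equilibrium.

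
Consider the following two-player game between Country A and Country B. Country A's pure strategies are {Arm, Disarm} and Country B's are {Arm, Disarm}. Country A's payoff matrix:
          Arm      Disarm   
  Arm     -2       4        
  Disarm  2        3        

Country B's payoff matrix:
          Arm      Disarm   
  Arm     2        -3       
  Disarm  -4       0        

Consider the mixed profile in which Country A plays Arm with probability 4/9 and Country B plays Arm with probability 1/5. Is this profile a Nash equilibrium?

Yes

Check Country B's indifference given Country A's mix p = 4/9:
  payoff from Arm = -4/3; payoff from Disarm = -4/3 — equal.
Check Country A's indifference given Country B's mix q = 1/5:
  payoff from Arm = 14/5; payoff from Disarm = 14/5 — equal.
Both players are indifferent, so neither can profitably deviate.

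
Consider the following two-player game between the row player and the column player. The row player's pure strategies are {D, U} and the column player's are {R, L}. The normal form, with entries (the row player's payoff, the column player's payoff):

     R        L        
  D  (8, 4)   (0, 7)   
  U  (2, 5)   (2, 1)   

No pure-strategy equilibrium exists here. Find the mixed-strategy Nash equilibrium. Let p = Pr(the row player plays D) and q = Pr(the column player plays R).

p = 4/7, q = 1/4

The column player's indifference between R and L determines the row player's mixing probability p:
  the column player's payoff to R: p·4 + (1−p)·5 = -p + 5
  the column player's payoff to L: p·7 + (1−p)·1 = 6p + 1
  -p + 5 = 6p + 1  ⇒  -7p = -4  ⇒  p = 4/7.
Set the row player's expected payoff from D equal to that from U:
  the row player's expected payoff from D: q·8 + (1−q)·0 = 8q
  the row player's expected payoff from U: q·2 + (1−q)·2 = 2
  8q = 2  ⇒  8q = 2  ⇒  q = 1/4.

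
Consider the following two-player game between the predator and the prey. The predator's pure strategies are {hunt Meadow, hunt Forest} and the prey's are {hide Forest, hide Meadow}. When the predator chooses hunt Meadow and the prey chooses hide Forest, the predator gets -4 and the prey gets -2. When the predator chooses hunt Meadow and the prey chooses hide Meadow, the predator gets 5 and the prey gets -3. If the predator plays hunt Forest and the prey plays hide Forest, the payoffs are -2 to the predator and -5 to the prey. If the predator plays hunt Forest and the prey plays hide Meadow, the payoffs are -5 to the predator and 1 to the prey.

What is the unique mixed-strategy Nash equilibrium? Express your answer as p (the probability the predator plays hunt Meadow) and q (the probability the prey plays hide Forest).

p = 6/7, q = 5/6

For the prey to be willing to mix, the prey must be indifferent between hide Forest and hide Meadow, which pins down the predator's mix.
  the prey's payoff to hide Forest: p·(-2) + (1−p)·(-5) = 3p - 5
  the prey's payoff to hide Meadow: p·(-3) + (1−p)·1 = -4p + 1
  3p - 5 = -4p + 1  ⇒  7p = 6  ⇒  p = 6/7.
The prey's mix must leave the predator indifferent between hunt Meadow and hunt Forest.
  the predator's expected payoff from hunt Meadow: q·(-4) + (1−q)·5 = -9q + 5
  the predator's expected payoff from hunt Forest: q·(-2) + (1−q)·(-5) = 3q - 5
  -9q + 5 = 3q - 5  ⇒  -12q = -10  ⇒  q = 5/6.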